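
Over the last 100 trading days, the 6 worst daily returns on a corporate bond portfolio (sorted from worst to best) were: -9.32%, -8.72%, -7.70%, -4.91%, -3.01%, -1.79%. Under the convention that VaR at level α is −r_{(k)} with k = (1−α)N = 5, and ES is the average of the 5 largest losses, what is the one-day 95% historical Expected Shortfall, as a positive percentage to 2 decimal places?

The 5 worst returns sum to -33.66%.
ES = −(-33.66%) / 5 = 6.732% ≈ 6.73%.

6.73%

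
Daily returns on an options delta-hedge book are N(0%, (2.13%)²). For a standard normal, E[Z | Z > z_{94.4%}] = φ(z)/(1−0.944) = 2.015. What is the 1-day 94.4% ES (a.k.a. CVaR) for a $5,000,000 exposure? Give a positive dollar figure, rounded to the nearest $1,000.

$215,000

ES = 2.13% × 2.015 = 4.292%.
On $5,000,000: 0.04292 × $5,000,000 = $214,600.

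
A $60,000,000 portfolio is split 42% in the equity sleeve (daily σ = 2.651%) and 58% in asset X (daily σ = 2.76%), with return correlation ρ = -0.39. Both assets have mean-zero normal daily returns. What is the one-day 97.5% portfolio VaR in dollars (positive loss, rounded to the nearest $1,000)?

σ_p² = 0.42²·2.651² + 0.58²·2.76² + 2·-0.39·0.42·0.58·2.651·2.76 = 2.4120 (%²).
σ_p = √2.4120 = 1.553%.
At 97.5%, z = 1.960.
VaR = 1.960 × 1.553% = 3.044%; on $60,000,000 that is $1,826,400.

$1,826,000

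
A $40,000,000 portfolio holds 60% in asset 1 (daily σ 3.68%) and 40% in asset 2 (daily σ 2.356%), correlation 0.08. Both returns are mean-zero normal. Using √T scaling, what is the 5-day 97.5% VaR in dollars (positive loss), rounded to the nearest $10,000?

σ_p = √(0.6²·3.68² + 0.4²·2.356² + 2·0.08·0.6·0.4·3.68·2.356) = 2.469%.
σ_{5d} = 2.469% × √5 = 5.521%.
z(97.5%) = 1.960.
VaR = 1.960 × 5.521% = 10.821%; on $40,000,000 that is $4,328,400.

$4,330,000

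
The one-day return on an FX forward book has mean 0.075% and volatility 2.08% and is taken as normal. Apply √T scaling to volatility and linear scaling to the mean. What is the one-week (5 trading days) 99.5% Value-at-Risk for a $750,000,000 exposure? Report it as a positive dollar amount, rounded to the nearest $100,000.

At 99.5%, z = 2.576.
σ_{5d} = 2.08% × √5 = 4.651%; μ_{5d} = 5 × 0.075% = 0.375%.
VaR = −(0.375%) + 2.576 × 4.651% = 11.606%.
On $750,000,000: 0.11606 × $750,000,000 = $87,045,000.

$87,000,000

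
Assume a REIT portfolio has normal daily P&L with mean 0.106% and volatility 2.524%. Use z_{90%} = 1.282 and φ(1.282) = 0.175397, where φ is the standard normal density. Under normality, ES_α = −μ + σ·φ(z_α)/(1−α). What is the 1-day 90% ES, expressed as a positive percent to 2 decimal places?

4.32%

Tail multiplier: φ(z)/(1−α) = 0.175397 / 0.1 = 1.754.
ES = −(0.106%) + 2.524% × 1.754 = 4.321%.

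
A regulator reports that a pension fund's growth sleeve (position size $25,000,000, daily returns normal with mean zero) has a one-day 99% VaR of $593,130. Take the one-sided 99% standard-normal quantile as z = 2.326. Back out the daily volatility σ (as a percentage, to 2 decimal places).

1.02%

VaR as a fraction: $593,130 / $25,000,000 = 2.373%.
σ = VaR / z = 2.373% / 2.326 = 1.020%.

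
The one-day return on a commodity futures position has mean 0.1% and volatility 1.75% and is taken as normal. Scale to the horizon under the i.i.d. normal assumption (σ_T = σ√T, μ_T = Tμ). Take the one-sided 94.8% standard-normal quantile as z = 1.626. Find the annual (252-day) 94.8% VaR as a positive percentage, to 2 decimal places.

σ_{252d} = 1.75% × √252 = 27.780%; μ_{252d} = 252 × 0.1% = 25.200%.
VaR = −(25.200%) + 1.626 × 27.780% = 19.970%.

19.97%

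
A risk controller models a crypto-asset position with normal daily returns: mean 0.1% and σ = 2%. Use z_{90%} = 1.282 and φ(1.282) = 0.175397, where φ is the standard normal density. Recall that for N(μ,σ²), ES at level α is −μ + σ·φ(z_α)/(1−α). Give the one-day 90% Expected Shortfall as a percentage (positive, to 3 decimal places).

3.408%

Tail multiplier: φ(z)/(1−α) = 0.175397 / 0.1 = 1.754.
ES = −(0.1%) + 2% × 1.754 = 3.408%.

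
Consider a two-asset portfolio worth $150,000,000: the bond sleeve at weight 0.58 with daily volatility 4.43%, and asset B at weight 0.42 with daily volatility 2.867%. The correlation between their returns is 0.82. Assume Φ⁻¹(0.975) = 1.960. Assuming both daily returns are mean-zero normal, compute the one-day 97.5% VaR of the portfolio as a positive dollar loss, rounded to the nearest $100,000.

σ_p² = 0.58²·4.43² + 0.42²·2.867² + 2·0.82·0.58·0.42·4.43·2.867 = 13.1258 (%²).
σ_p = √13.1258 = 3.623%.
VaR = 1.960 × 3.623% = 7.101%; on $150,000,000 that is $10,651,500.

$10,700,000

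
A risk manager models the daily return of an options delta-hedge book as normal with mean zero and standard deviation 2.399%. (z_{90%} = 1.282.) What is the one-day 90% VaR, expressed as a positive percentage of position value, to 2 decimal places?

3.08%

VaR = z·σ = 1.282 × 2.399% = 3.076%.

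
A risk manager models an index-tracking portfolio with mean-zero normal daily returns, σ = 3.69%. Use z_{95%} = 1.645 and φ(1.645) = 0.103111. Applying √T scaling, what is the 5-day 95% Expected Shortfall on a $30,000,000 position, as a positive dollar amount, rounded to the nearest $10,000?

$5,100,000

σ_{5d} = 3.69% × √5 = 8.251%.
ES multiplier = φ(z)/(1−α) = 0.103111/0.05 = 2.062.
ES = 8.251% × 2.062 = 17.014%; on $30,000,000: $5,104,200.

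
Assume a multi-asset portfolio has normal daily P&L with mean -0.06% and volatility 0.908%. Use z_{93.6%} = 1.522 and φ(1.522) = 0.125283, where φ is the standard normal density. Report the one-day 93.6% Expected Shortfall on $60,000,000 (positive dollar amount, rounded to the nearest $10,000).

Tail multiplier: φ(z)/(1−α) = 0.125283 / 0.064 = 1.958.
ES = −(-0.06%) + 0.908% × 1.958 = 1.838%.
On $60,000,000: 0.01838 × $60,000,000 = $1,102,800.

$1,100,000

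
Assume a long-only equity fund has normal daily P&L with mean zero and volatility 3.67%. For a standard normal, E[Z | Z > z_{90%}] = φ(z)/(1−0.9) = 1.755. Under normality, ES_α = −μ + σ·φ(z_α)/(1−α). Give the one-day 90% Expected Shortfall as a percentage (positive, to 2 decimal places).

6.44%

ES = 3.67% × 1.755 = 6.441%.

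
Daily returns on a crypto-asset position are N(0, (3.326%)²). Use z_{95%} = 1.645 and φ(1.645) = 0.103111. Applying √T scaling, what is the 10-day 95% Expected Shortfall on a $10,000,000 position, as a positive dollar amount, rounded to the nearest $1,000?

σ_{10d} = 3.326% × √10 = 10.518%.
ES multiplier = φ(z)/(1−α) = 0.103111/0.05 = 2.062.
ES = 10.518% × 2.062 = 21.688%; on $10,000,000: $2,168,800.

$2,169,000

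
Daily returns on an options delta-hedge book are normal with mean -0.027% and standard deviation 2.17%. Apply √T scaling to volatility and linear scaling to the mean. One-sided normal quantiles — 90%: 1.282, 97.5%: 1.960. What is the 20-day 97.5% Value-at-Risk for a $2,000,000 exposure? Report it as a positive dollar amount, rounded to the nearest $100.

$391,200

σ_{20d} = 2.17% × √20 = 9.705%; μ_{20d} = 20 × -0.027% = -0.540%.
VaR = −(-0.540%) + 1.960 × 9.705% = 19.562%.
On $2,000,000: 0.19562 × $2,000,000 = $391,240.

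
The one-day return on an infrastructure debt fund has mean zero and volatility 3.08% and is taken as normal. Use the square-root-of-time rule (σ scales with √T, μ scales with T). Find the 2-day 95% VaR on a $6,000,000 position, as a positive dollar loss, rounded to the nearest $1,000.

$430,000

At 95%, z = 1.645.
σ_{2d} = 3.08% × √2 = 4.356%.
VaR = 1.645 × 4.356% = 7.166%.
On $6,000,000: 0.07166 × $6,000,000 = $429,960.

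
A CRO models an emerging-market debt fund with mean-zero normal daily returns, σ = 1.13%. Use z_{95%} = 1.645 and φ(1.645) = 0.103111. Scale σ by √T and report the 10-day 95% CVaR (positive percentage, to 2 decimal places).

σ_{10d} = 1.13% × √10 = 3.573%.
ES multiplier = φ(z)/(1−α) = 0.103111/0.05 = 2.062.
ES = 3.573% × 2.062 = 7.368%.

7.37%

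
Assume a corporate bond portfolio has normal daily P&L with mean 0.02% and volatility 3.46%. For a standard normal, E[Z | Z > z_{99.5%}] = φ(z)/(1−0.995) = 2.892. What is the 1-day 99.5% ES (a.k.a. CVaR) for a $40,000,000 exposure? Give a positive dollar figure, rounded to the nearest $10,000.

ES = −(0.02%) + 3.46% × 2.892 = 9.986%.
On $40,000,000: 0.09986 × $40,000,000 = $3,994,400.

$3,990,000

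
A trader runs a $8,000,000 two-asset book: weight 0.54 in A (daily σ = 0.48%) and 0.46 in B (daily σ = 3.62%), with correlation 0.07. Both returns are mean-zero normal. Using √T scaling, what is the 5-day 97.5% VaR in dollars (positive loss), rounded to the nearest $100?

σ_p = √(0.54²·0.48² + 0.46²·3.62² + 2·0.07·0.54·0.46·0.48·3.62) = 1.703%.
σ_{5d} = 1.703% × √5 = 3.808%.
z(97.5%) = 1.960.
VaR = 1.960 × 3.808% = 7.464%; on $8,000,000 that is $597,120.

$597,100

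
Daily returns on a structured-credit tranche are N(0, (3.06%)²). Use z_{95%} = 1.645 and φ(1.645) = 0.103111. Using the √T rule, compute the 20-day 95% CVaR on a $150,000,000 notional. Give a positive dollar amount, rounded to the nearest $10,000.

$42,330,000

σ_{20d} = 3.06% × √20 = 13.685%.
ES multiplier = φ(z)/(1−α) = 0.103111/0.05 = 2.062.
ES = 13.685% × 2.062 = 28.218%; on $150,000,000: $42,327,000.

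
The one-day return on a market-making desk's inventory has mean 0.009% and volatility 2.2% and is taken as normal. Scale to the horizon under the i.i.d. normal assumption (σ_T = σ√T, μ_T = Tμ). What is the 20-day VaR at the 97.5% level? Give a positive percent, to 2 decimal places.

At 97.5%, z = 1.960.
σ_{20d} = 2.2% × √20 = 9.839%; μ_{20d} = 20 × 0.009% = 0.180%.
VaR = −(0.180%) + 1.960 × 9.839% = 19.104%.

19.10%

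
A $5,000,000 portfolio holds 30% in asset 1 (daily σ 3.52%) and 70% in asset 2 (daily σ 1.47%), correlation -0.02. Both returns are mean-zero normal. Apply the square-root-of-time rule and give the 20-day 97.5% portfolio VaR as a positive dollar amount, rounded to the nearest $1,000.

$640,000

σ_p = √(0.3²·3.52² + 0.7²·1.47² + 2·-0.02·0.3·0.7·3.52·1.47) = 1.460%.
σ_{20d} = 1.460% × √20 = 6.529%.
z(97.5%) = 1.960.
VaR = 1.960 × 6.529% = 12.797%; on $5,000,000 that is $639,850.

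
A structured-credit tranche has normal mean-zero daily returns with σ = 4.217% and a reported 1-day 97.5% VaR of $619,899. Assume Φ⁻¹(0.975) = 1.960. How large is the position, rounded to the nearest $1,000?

VaR as a fraction of value: z·σ = 1.960 × 4.217% = 8.26532%.
Position = $619,899 / 0.0826532 = $7,500,000.

$7,500,000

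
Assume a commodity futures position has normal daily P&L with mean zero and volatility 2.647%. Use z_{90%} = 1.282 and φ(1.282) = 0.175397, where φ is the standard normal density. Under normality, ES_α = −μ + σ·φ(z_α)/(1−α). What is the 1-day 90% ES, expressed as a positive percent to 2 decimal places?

4.64%

Tail multiplier: φ(z)/(1−α) = 0.175397 / 0.1 = 1.754.
ES = 2.647% × 1.754 = 4.643%.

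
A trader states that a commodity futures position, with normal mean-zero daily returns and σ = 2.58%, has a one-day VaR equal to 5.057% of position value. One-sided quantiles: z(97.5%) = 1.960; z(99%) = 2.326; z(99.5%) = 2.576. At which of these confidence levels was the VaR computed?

Implied z = VaR/σ = 5.057 / 2.58 = 1.960.
This matches z(97.5%) = 1.960.

97.5%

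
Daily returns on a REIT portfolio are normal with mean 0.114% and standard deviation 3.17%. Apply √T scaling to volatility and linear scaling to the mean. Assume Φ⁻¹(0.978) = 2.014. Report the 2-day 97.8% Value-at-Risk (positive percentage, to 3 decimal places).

8.801%

σ_{2d} = 3.17% × √2 = 4.483%; μ_{2d} = 2 × 0.114% = 0.228%.
VaR = −(0.228%) + 2.014 × 4.483% = 8.801%.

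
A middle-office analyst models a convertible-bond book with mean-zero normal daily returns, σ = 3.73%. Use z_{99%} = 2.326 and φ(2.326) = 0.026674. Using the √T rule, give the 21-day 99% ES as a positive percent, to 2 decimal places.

σ_{21d} = 3.73% × √21 = 17.093%.
ES multiplier = φ(z)/(1−α) = 0.026674/0.01 = 2.667.
ES = 17.093% × 2.667 = 45.587%.

45.59%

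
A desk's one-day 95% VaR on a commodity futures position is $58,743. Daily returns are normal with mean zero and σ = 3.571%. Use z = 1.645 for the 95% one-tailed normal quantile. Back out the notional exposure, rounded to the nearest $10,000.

VaR as a fraction of value: z·σ = 1.645 × 3.571% = 5.8743%.
Position = $58,743 / 0.058743 = $1,000,001.

$1,000,000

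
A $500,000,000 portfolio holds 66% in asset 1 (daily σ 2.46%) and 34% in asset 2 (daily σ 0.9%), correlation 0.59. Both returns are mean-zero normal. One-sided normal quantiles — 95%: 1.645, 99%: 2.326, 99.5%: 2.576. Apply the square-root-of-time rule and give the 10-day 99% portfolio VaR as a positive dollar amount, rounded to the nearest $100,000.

$67,000,000

σ_p = √(0.66²·2.46² + 0.34²·0.9² + 2·0.59·0.66·0.34·2.46·0.9) = 1.821%.
σ_{10d} = 1.821% × √10 = 5.759%.
VaR = 2.326 × 5.759% = 13.395%; on $500,000,000 that is $66,975,000.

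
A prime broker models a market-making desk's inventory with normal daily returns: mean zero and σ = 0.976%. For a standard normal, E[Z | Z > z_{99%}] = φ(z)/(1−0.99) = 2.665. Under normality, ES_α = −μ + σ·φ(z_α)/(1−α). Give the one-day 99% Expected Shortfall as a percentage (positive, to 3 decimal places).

2.601%

ES = 0.976% × 2.665 = 2.601%.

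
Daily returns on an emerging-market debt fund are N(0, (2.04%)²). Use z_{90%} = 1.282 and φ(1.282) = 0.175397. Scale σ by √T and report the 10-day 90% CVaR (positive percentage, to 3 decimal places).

11.315%

σ_{10d} = 2.04% × √10 = 6.451%.
ES multiplier = φ(z)/(1−α) = 0.175397/0.1 = 1.754.
ES = 6.451% × 1.754 = 11.315%.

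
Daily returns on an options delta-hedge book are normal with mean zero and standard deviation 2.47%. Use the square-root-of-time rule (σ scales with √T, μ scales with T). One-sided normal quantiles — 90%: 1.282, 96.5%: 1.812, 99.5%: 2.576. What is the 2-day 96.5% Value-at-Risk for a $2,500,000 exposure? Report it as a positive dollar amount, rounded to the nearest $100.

$158,200

σ_{2d} = 2.47% × √2 = 3.493%.
VaR = 1.812 × 3.493% = 6.329%.
On $2,500,000: 0.06329 × $2,500,000 = $158,225.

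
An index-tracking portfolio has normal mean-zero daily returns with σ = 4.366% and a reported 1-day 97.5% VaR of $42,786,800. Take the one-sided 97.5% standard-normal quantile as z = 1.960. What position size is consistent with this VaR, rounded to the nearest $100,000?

$500,000,000

VaR as a fraction of value: z·σ = 1.960 × 4.366% = 8.55736%.
Position = $42,786,800 / 0.0855736 = $500,000,000.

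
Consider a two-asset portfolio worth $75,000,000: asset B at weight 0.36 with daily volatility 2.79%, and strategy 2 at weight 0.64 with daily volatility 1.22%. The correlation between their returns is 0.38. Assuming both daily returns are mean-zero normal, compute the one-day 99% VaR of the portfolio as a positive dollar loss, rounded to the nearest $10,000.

$2,600,000

σ_p² = 0.36²·2.79² + 0.64²·1.22² + 2·0.38·0.36·0.64·2.79·1.22 = 2.2145 (%²).
σ_p = √2.2145 = 1.488%.
At 99%, z = 2.326.
VaR = 2.326 × 1.488% = 3.461%; on $75,000,000 that is $2,595,750.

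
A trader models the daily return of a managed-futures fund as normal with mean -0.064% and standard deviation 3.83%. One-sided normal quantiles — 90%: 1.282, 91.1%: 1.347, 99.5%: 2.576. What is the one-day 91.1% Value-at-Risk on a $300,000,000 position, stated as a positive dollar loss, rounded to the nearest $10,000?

VaR = −μ + z·σ = −(-0.064%) + 1.347 × 3.83% = 5.223%.
On $300,000,000: 0.05223 × $300,000,000 = $15,669,000.

$15,670,000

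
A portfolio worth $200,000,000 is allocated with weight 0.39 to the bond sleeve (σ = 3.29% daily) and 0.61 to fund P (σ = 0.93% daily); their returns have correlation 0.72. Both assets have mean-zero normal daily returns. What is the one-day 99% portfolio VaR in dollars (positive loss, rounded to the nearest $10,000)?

$8,080,000

σ_p² = 0.39²·3.29² + 0.61²·0.93² + 2·0.72·0.39·0.61·3.29·0.93 = 3.0164 (%²).
σ_p = √3.0164 = 1.737%.
At 99%, z = 2.326.
VaR = 2.326 × 1.737% = 4.040%; on $200,000,000 that is $8,080,000.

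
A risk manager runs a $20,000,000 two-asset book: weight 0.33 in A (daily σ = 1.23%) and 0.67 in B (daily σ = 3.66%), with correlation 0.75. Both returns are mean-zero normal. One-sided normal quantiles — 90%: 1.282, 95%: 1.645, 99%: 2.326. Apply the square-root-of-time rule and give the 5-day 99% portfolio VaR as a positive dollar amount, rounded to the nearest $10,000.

$2,880,000

σ_p = √(0.33²·1.23² + 0.67²·3.66² + 2·0.75·0.33·0.67·1.23·3.66) = 2.770%.
σ_{5d} = 2.770% × √5 = 6.194%.
VaR = 2.326 × 6.194% = 14.407%; on $20,000,000 that is $2,881,400.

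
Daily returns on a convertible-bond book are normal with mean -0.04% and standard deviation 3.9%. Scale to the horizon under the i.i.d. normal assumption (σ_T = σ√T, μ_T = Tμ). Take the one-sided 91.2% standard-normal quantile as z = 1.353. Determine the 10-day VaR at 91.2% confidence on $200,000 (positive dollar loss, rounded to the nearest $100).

$34,200

σ_{10d} = 3.9% × √10 = 12.333%; μ_{10d} = 10 × -0.04% = -0.400%.
VaR = −(-0.400%) + 1.353 × 12.333% = 17.087%.
On $200,000: 0.17087 × $200,000 = $34,174.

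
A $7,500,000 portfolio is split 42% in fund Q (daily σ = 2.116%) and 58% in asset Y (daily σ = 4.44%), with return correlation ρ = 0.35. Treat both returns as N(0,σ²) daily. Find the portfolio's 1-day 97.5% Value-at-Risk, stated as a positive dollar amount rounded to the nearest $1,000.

σ_p² = 0.42²·2.116² + 0.58²·4.44² + 2·0.35·0.42·0.58·2.116·4.44 = 9.0235 (%²).
σ_p = √9.0235 = 3.004%.
At 97.5%, z = 1.960.
VaR = 1.960 × 3.004% = 5.888%; on $7,500,000 that is $441,600.

$442,000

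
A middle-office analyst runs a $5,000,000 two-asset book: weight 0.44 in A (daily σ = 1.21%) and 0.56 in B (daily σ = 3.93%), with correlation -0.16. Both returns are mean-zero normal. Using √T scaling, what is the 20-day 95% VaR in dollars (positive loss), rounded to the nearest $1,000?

$802,000

σ_p = √(0.44²·1.21² + 0.56²·3.93² + 2·-0.16·0.44·0.56·1.21·3.93) = 2.180%.
σ_{20d} = 2.180% × √20 = 9.749%.
z(95%) = 1.645.
VaR = 1.645 × 9.749% = 16.037%; on $5,000,000 that is $801,850.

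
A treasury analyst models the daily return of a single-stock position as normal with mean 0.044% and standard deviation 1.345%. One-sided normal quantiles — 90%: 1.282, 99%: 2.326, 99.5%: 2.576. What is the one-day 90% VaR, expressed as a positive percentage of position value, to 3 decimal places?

1.680%

VaR = −μ + z·σ = −(0.044%) + 1.282 × 1.345% = 1.680%.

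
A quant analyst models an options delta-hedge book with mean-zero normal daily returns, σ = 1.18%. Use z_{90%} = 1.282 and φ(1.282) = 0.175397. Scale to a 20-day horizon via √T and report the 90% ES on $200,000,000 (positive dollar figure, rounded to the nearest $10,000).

σ_{20d} = 1.18% × √20 = 5.277%.
ES multiplier = φ(z)/(1−α) = 0.175397/0.1 = 1.754.
ES = 5.277% × 1.754 = 9.256%; on $200,000,000: $18,512,000.

$18,510,000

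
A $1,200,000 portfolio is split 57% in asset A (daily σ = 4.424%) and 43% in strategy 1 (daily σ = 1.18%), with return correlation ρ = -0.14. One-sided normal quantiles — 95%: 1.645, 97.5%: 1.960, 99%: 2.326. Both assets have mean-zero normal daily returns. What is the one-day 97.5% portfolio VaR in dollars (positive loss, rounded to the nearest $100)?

σ_p² = 0.57²·4.424² + 0.43²·1.18² + 2·-0.14·0.57·0.43·4.424·1.18 = 6.2581 (%²).
σ_p = √6.2581 = 2.502%.
VaR = 1.960 × 2.502% = 4.904%; on $1,200,000 that is $58,848.

$58,800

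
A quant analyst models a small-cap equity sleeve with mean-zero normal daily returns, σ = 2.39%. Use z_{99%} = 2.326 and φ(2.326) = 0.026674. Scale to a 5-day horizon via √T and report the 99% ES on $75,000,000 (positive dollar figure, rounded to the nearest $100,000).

$10,700,000

σ_{5d} = 2.39% × √5 = 5.344%.
ES multiplier = φ(z)/(1−α) = 0.026674/0.01 = 2.667.
ES = 5.344% × 2.667 = 14.252%; on $75,000,000: $10,689,000.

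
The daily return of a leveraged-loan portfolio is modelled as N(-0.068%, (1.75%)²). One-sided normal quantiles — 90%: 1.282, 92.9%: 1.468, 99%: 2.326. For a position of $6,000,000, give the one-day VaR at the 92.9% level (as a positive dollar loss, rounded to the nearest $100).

$158,200

VaR = −μ + z·σ = −(-0.068%) + 1.468 × 1.75% = 2.637%.
On $6,000,000: 0.02637 × $6,000,000 = $158,220.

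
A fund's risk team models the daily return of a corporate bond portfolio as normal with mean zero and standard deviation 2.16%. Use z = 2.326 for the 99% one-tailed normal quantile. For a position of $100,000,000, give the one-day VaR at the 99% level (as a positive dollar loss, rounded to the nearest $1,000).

VaR = z·σ = 2.326 × 2.16% = 5.024%.
On $100,000,000: 0.05024 × $100,000,000 = $5,024,000.

$5,024,000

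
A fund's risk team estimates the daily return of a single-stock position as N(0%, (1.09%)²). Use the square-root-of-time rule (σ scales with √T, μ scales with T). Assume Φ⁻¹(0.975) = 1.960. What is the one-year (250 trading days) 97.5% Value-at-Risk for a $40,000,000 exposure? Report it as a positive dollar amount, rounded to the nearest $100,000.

σ_{250d} = 1.09% × √250 = 17.234%.
VaR = 1.960 × 17.234% = 33.779%.
On $40,000,000: 0.33779 × $40,000,000 = $13,511,600.

$13,500,000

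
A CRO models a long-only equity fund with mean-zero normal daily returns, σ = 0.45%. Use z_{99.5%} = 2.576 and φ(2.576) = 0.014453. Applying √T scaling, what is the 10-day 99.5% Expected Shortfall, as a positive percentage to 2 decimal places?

4.11%

σ_{10d} = 0.45% × √10 = 1.423%.
ES multiplier = φ(z)/(1−α) = 0.014453/0.005 = 2.891.
ES = 1.423% × 2.891 = 4.114%.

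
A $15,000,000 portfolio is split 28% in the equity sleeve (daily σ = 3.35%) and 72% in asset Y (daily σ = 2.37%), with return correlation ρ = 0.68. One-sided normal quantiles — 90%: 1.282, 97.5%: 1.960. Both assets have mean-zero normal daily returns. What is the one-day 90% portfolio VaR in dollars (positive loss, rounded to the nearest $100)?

$469,800

σ_p² = 0.28²·3.35² + 0.72²·2.37² + 2·0.68·0.28·0.72·3.35·2.37 = 5.9685 (%²).
σ_p = √5.9685 = 2.443%.
VaR = 1.282 × 2.443% = 3.132%; on $15,000,000 that is $469,800.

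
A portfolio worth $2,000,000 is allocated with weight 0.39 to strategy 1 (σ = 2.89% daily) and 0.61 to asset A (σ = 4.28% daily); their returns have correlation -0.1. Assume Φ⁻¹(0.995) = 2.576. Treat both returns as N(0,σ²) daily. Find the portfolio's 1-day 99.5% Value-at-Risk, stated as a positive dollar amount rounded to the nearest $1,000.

σ_p² = 0.39²·2.89² + 0.61²·4.28² + 2·-0.1·0.39·0.61·2.89·4.28 = 7.4981 (%²).
σ_p = √7.4981 = 2.738%.
VaR = 2.576 × 2.738% = 7.053%; on $2,000,000 that is $141,060.

$141,000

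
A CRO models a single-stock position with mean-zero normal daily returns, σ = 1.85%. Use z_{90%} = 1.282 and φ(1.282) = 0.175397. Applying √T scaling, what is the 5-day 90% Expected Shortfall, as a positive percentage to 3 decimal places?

σ_{5d} = 1.85% × √5 = 4.137%.
ES multiplier = φ(z)/(1−α) = 0.175397/0.1 = 1.754.
ES = 4.137% × 1.754 = 7.256%.

7.256%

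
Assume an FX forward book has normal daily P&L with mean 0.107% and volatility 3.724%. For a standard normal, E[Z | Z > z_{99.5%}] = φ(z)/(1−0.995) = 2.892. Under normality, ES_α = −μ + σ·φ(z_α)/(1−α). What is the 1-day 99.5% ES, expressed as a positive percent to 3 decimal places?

ES = −(0.107%) + 3.724% × 2.892 = 10.663%.

10.663%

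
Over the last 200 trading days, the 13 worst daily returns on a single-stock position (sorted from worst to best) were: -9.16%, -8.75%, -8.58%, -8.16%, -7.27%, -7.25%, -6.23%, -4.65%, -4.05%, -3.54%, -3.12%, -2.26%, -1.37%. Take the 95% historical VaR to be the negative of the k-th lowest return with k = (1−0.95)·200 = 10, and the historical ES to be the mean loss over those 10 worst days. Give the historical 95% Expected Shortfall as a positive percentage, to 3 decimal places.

The 10 worst returns sum to -67.64%.
ES = −(-67.64%) / 10 = 6.764%.

6.764%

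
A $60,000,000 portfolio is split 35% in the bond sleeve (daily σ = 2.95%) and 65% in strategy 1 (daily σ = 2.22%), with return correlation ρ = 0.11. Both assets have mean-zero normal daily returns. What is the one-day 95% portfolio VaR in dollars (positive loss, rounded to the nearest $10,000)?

$1,840,000

σ_p² = 0.35²·2.95² + 0.65²·2.22² + 2·0.11·0.35·0.65·2.95·2.22 = 3.4761 (%²).
σ_p = √3.4761 = 1.864%.
At 95%, z = 1.645.
VaR = 1.645 × 1.864% = 3.066%; on $60,000,000 that is $1,839,600.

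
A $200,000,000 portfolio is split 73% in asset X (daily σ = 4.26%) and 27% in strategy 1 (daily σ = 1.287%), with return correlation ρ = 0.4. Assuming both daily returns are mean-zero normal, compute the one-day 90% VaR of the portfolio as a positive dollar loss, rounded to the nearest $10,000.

$8,370,000

σ_p² = 0.73²·4.26² + 0.27²·1.287² + 2·0.4·0.73·0.27·4.26·1.287 = 10.6561 (%²).
σ_p = √10.6561 = 3.264%.
At 90%, z = 1.282.
VaR = 1.282 × 3.264% = 4.184%; on $200,000,000 that is $8,368,000.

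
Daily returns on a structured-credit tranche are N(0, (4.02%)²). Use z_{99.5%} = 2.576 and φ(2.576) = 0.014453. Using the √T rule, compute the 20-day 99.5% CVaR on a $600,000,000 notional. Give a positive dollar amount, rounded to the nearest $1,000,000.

σ_{20d} = 4.02% × √20 = 17.978%.
ES multiplier = φ(z)/(1−α) = 0.014453/0.005 = 2.891.
ES = 17.978% × 2.891 = 51.974%; on $600,000,000: $311,844,000.

$312,000,000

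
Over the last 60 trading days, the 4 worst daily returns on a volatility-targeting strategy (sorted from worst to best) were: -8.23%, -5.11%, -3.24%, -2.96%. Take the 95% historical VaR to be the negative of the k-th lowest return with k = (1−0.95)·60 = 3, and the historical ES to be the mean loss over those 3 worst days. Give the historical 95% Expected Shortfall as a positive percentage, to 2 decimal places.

5.53%

The 3 worst returns sum to -16.58%.
ES = −(-16.58%) / 3 = 5.5266…% ≈ 5.53%.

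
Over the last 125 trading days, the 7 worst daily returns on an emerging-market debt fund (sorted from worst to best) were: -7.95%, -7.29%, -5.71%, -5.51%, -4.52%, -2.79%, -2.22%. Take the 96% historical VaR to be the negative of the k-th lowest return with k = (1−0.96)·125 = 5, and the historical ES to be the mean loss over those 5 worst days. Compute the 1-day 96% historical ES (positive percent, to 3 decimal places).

The 5 worst returns sum to -30.98%.
ES = −(-30.98%) / 5 = 6.196%.

6.196%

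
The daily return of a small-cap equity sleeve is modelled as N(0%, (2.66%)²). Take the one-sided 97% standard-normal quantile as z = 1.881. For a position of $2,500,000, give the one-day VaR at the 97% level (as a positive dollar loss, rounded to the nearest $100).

$125,100

VaR = z·σ = 1.881 × 2.66% = 5.003%.
On $2,500,000: 0.05003 × $2,500,000 = $125,075.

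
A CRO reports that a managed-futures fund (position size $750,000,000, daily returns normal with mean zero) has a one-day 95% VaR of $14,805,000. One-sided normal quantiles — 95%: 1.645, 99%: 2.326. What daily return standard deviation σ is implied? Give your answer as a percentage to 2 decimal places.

VaR as a fraction: $14,805,000 / $750,000,000 = 1.974%.
σ = VaR / z = 1.974% / 1.645 = 1.200%.

1.20%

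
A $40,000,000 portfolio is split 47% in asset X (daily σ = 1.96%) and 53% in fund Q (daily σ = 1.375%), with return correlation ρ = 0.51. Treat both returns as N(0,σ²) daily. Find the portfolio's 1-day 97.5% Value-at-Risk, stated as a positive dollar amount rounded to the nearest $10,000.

σ_p² = 0.47²·1.96² + 0.53²·1.375² + 2·0.51·0.47·0.53·1.96·1.375 = 2.0644 (%²).
σ_p = √2.0644 = 1.437%.
At 97.5%, z = 1.960.
VaR = 1.960 × 1.437% = 2.817%; on $40,000,000 that is $1,126,800.

$1,130,000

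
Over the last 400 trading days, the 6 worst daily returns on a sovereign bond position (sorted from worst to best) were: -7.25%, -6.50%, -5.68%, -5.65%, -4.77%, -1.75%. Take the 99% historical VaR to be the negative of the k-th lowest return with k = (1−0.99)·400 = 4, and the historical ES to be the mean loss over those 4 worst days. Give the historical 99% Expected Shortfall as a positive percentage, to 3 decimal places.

6.270%

The 4 worst returns sum to -25.08%.
ES = −(-25.08%) / 4 = 6.27% ≈ 6.270%.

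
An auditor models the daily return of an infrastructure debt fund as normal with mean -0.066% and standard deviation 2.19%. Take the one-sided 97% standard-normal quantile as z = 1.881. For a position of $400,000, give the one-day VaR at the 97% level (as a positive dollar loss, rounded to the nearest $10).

VaR = −μ + z·σ = −(-0.066%) + 1.881 × 2.19% = 4.185%.
On $400,000: 0.04185 × $400,000 = $16,740.

$16,740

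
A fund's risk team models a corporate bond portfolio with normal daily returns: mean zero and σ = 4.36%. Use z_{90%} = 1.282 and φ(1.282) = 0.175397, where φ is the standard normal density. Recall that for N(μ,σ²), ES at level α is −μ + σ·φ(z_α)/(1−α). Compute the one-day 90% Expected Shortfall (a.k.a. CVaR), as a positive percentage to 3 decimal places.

7.647%

Tail multiplier: φ(z)/(1−α) = 0.175397 / 0.1 = 1.754.
ES = 4.36% × 1.754 = 7.647%.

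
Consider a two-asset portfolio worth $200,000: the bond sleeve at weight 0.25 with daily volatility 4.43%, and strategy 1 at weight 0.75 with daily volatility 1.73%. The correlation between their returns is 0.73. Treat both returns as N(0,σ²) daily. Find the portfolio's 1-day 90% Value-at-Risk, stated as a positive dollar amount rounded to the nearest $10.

σ_p² = 0.25²·4.43² + 0.75²·1.73² + 2·0.73·0.25·0.75·4.43·1.73 = 5.0081 (%²).
σ_p = √5.0081 = 2.238%.
At 90%, z = 1.282.
VaR = 1.282 × 2.238% = 2.869%; on $200,000 that is $5,738.

$5,740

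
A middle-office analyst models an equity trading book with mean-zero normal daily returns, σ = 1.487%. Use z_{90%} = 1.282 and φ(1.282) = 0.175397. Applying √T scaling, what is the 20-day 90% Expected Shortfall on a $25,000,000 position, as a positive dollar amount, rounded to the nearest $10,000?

$2,920,000

σ_{20d} = 1.487% × √20 = 6.650%.
ES multiplier = φ(z)/(1−α) = 0.175397/0.1 = 1.754.
ES = 6.650% × 1.754 = 11.664%; on $25,000,000: $2,916,000.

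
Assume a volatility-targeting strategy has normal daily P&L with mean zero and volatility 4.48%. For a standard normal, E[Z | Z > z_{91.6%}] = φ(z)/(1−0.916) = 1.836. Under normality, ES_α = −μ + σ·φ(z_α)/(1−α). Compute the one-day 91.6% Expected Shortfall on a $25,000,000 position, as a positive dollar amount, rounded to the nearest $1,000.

ES = 4.48% × 1.836 = 8.225%.
On $25,000,000: 0.08225 × $25,000,000 = $2,056,250.

$2,056,000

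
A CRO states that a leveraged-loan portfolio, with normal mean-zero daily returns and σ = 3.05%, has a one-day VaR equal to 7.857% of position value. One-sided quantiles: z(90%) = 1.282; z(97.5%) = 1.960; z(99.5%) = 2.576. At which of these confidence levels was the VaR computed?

99.5%

Implied z = VaR/σ = 7.857 / 3.05 = 2.576.
This matches z(99.5%) = 2.576.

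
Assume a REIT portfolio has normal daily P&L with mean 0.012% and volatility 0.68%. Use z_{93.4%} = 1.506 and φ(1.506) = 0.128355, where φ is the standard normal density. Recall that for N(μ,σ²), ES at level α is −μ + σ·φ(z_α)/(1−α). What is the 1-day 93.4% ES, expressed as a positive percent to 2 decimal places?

Tail multiplier: φ(z)/(1−α) = 0.128355 / 0.066 = 1.945.
ES = −(0.012%) + 0.68% × 1.945 = 1.311%.

1.31%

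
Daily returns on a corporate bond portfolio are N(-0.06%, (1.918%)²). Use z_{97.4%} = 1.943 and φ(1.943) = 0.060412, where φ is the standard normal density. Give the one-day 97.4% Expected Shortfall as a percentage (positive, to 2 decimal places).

4.52%

Tail multiplier: φ(z)/(1−α) = 0.060412 / 0.026 = 2.324.
ES = −(-0.06%) + 1.918% × 2.324 = 4.517%.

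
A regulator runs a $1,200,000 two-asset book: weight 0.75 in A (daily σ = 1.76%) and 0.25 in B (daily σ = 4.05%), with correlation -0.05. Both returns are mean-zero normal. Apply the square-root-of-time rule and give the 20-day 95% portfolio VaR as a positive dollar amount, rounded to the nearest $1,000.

σ_p = √(0.75²·1.76² + 0.25²·4.05² + 2·-0.05·0.75·0.25·1.76·4.05) = 1.623%.
σ_{20d} = 1.623% × √20 = 7.258%.
z(95%) = 1.645.
VaR = 1.645 × 7.258% = 11.939%; on $1,200,000 that is $143,268.

$143,000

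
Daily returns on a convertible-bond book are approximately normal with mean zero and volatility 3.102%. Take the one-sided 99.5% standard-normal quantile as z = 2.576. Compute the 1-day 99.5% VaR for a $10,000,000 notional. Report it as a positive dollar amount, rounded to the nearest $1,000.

VaR = z·σ = 2.576 × 3.102% = 7.991%.
On $10,000,000: 0.07991 × $10,000,000 = $799,100.

$799,000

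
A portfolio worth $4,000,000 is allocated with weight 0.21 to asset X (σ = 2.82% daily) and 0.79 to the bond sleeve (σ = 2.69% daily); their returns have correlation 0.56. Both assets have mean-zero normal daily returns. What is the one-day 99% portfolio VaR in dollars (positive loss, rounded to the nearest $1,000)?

$233,000

σ_p² = 0.21²·2.82² + 0.79²·2.69² + 2·0.56·0.21·0.79·2.82·2.69 = 6.2763 (%²).
σ_p = √6.2763 = 2.505%.
At 99%, z = 2.326.
VaR = 2.326 × 2.505% = 5.827%; on $4,000,000 that is $233,080.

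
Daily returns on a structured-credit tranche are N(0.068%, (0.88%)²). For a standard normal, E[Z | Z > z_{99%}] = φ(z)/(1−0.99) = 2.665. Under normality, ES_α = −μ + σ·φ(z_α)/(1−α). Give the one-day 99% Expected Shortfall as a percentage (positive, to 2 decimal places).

2.28%

ES = −(0.068%) + 0.88% × 2.665 = 2.277%.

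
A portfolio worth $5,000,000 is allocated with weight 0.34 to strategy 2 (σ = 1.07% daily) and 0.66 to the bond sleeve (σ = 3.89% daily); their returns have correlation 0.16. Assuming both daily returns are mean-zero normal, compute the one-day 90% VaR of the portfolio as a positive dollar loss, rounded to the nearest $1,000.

σ_p² = 0.34²·1.07² + 0.66²·3.89² + 2·0.16·0.34·0.66·1.07·3.89 = 7.0228 (%²).
σ_p = √7.0228 = 2.650%.
At 90%, z = 1.282.
VaR = 1.282 × 2.650% = 3.397%; on $5,000,000 that is $169,850.

$170,000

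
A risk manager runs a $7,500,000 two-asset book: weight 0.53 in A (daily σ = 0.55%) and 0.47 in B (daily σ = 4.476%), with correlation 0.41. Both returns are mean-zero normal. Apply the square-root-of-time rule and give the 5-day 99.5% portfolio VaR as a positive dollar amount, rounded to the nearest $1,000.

$967,000

σ_p = √(0.53²·0.55² + 0.47²·4.476² + 2·0.41·0.53·0.47·0.55·4.476) = 2.239%.
σ_{5d} = 2.239% × √5 = 5.007%.
z(99.5%) = 2.576.
VaR = 2.576 × 5.007% = 12.898%; on $7,500,000 that is $967,350.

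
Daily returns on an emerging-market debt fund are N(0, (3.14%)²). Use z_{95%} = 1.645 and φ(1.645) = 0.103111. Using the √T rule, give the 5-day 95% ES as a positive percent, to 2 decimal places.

σ_{5d} = 3.14% × √5 = 7.021%.
ES multiplier = φ(z)/(1−α) = 0.103111/0.05 = 2.062.
ES = 7.021% × 2.062 = 14.477%.

14.48%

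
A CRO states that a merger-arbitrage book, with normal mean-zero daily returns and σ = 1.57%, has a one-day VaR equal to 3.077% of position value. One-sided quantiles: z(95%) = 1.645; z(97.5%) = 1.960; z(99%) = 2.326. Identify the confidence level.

97.5%

Implied z = VaR/σ = 3.077 / 1.57 = 1.960.
This matches z(97.5%) = 1.960.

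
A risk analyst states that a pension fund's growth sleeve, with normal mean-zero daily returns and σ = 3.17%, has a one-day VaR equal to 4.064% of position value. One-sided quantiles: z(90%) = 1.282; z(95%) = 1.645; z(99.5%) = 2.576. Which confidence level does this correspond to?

90%

Implied z = VaR/σ = 4.064 / 3.17 = 1.282.
This matches z(90%) = 1.282.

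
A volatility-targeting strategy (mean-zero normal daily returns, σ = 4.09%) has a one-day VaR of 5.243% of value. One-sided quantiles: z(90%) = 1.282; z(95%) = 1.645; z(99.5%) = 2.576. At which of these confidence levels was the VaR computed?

90%

Implied z = VaR/σ = 5.243 / 4.09 = 1.282.
This matches z(90%) = 1.282.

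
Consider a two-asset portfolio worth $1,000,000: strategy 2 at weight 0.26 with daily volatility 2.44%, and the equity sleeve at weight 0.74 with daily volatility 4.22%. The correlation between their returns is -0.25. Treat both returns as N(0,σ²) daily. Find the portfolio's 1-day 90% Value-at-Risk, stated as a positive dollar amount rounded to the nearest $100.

σ_p² = 0.26²·2.44² + 0.74²·4.22² + 2·-0.25·0.26·0.74·2.44·4.22 = 9.1638 (%²).
σ_p = √9.1638 = 3.027%.
At 90%, z = 1.282.
VaR = 1.282 × 3.027% = 3.881%; on $1,000,000 that is $38,810.

$38,800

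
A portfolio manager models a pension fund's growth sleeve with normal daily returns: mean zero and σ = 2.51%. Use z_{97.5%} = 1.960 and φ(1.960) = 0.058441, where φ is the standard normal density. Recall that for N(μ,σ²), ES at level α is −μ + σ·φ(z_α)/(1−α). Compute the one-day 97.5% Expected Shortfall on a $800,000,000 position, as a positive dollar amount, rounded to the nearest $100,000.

$46,900,000

Tail multiplier: φ(z)/(1−α) = 0.058441 / 0.025 = 2.338.
ES = 2.51% × 2.338 = 5.868%.
On $800,000,000: 0.05868 × $800,000,000 = $46,944,000.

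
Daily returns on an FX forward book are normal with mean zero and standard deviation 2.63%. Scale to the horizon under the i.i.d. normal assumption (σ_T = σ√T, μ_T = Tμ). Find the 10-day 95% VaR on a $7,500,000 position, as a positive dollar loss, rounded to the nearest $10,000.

At 95%, z = 1.645.
σ_{10d} = 2.63% × √10 = 8.317%.
VaR = 1.645 × 8.317% = 13.681%.
On $7,500,000: 0.13681 × $7,500,000 = $1,026,075.

$1,030,000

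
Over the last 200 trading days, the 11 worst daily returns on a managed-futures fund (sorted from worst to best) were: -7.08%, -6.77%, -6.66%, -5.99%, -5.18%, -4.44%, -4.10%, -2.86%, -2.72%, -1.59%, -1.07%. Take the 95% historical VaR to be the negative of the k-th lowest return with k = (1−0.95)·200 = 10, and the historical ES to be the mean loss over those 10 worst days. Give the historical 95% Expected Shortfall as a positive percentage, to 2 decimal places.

4.74%

The 10 worst returns sum to -47.39%.
ES = −(-47.39%) / 10 = 4.739% ≈ 4.74%.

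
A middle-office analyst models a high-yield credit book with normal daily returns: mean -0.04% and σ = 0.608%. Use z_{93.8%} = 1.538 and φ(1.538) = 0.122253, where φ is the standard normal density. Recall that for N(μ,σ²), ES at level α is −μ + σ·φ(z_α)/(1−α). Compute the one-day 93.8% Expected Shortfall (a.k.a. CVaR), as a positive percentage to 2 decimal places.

1.24%

Tail multiplier: φ(z)/(1−α) = 0.122253 / 0.062 = 1.972.
ES = −(-0.04%) + 0.608% × 1.972 = 1.239%.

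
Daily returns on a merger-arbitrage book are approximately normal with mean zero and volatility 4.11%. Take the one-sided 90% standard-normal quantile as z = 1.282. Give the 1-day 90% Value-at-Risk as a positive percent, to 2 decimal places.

VaR = z·σ = 1.282 × 4.11% = 5.269%.

5.27%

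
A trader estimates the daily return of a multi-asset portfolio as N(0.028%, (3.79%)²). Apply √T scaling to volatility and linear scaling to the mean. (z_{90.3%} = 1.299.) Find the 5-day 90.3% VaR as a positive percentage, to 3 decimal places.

10.869%

σ_{5d} = 3.79% × √5 = 8.475%; μ_{5d} = 5 × 0.028% = 0.140%.
VaR = −(0.140%) + 1.299 × 8.475% = 10.869%.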